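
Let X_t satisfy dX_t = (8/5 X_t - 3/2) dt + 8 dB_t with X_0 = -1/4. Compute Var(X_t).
Var(X_t) = 20*exp(16*t/5) - 20

The variance V(t) = Var(X_t) satisfies V'(t) = 2 a V(t) + c^2 with V(0) = 0 (drift coefficient is linear in X, diffusion is constant). With a = 8/5, c = 8, the solution is
  V(t) = (c^2 / (2 a)) * (exp(2 a t) - 1)
       = (8^2 / (2*(8/5))) * (exp((16/5) t) - 1)
       = 20*exp(16*t/5) - 20.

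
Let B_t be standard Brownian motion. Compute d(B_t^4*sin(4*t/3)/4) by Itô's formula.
d(B_t^4*sin(4*t/3)/4) = (B_t^2*(2*B_t^2*cos(4*t/3) + 9*sin(4*t/3))/6) dt + (B_t^3*sin(4*t/3)) dB_t

Itô's formula for f(t, x): d f(t, B_t) = (f_t + (1/2) f_xx) dt + f_x dB_t. Compute partials of f(t, x) = x^4*sin(4*t/3)/4:
  f_t(t,x)  = x^4*cos(4*t/3)/3
  f_x(t,x)  = x^3*sin(4*t/3)
  f_xx(t,x) = 3*x^2*sin(4*t/3)
Assemble drift = f_t + (1/2) f_xx = x^2*(2*x^2*cos(4*t/3) + 9*sin(4*t/3))/6 and diffusion = f_x = x^3*sin(4*t/3). Substituting x = B_t:
  d(B_t^4*sin(4*t/3)/4) = (B_t^2*(2*B_t^2*cos(4*t/3) + 9*sin(4*t/3))/6) dt + (B_t^3*sin(4*t/3)) dB_t.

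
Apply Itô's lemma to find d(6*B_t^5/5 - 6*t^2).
d(6*B_t^5/5 - 6*t^2) = (12*B_t^3 - 12*t) dt + (6*B_t^4) dB_t

Itô's formula for f(t, x): d f(t, B_t) = (f_t + (1/2) f_xx) dt + f_x dB_t. Compute partials of f(t, x) = -6*t^2 + 6*x^5/5:
  f_t(t,x)  = -12*t
  f_x(t,x)  = 6*x^4
  f_xx(t,x) = 24*x^3
Assemble drift = f_t + (1/2) f_xx = -12*t + 12*x^3 and diffusion = f_x = 6*x^4. Substituting x = B_t:
  d(6*B_t^5/5 - 6*t^2) = (12*B_t^3 - 12*t) dt + (6*B_t^4) dB_t.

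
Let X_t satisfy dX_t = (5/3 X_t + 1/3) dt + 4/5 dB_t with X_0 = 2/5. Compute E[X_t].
E[X_t] = 3*exp(5*t/3)/5 - 1/5

Taking expectations and using E[dB_t] = 0, the mean m(t) = E[X_t] satisfies the ODE m'(t) = a m(t) + b with m(0) = x_0. With a = 5/3, b = 1/3, x_0 = 2/5, the solution is
  m(t) = x_0 * exp(a t) + (b/a) * (exp(a t) - 1)
       = (2/5) * exp((5/3) t) + ((1/3)/(5/3)) * (exp((5/3) t) - 1)
       = 3*exp(5*t/3)/5 - 1/5.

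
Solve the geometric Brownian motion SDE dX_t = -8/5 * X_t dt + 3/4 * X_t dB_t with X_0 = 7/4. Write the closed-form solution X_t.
X_t = 7/4 * exp((-301/160) * t + (3/4) * B_t)

For GBM dX = mu X dt + sigma X dB with X_0 = x_0, apply Itô to Y = log X: dY = (mu - sigma^2/2) dt + sigma dB, so Y_t = log(x_0) + (mu - sigma^2/2) t + sigma B_t and hence X_t = x_0 * exp((mu - sigma^2/2) t + sigma B_t).
With mu = -8/5, sigma = 3/4, x_0 = 7/4, this gives:
  X_t = 7/4 * exp((-301/160) * t + (3/4) * B_t).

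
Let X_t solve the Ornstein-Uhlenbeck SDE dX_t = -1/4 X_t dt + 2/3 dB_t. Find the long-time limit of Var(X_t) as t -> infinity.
lim Var(X_t) = 8/9

The OU SDE dX = -theta X dt + sigma dB admits the integrating factor exp(theta t): d(exp(theta t) X_t) = sigma exp(theta t) dB_t. Integrating from 0 to t gives X_t = x_0 * exp(-theta t) + sigma * int_0^t exp(-theta (t-s)) dB_s for any initial x_0. The Itô integral has variance (by the Itô isometry) sigma^2 * int_0^t exp(-2 theta (t - s)) ds = sigma^2 * (1 - exp(-2 theta t)) / (2 theta), independent of x_0.
With theta = 1/4, sigma = 2/3:
  Var(X_t) = (2/3)^2 * (1 - exp(-2*1/4 t)) / (2 * 1/4) = 8/9 - 8*exp(-t/2)/9.
As t -> infinity, exp(-2*1/4 t) -> 0, so the stationary variance is sigma^2 / (2 theta) = 8/9.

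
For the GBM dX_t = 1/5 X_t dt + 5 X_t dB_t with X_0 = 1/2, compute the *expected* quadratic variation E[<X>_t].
E[<X>_t] = 125*exp(127*t/5)/508 - 125/508

<X>_t = int_0^t (5 * X_s)^2 ds. Taking expectation inside the integral: E[<X>_t] = 5^2 * int_0^t E[X_s^2] ds. For GBM, E[X_s^2] = x_0^2 * exp((2 mu + sigma^2) s). Integrating:
  E[<X>_t] = 5^2 * (1/2)^2 * (exp((2*(1/5) + 5^2) t) - 1) / (2*(1/5) + 5^2)
           = 5^2 * (1/2)^2 * (exp((127/5) t) - 1) / (127/5) = 125*exp(127*t/5)/508 - 125/508.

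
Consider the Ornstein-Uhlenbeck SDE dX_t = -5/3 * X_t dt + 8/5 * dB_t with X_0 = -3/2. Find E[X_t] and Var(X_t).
E[X_t] = -3*exp(-5*t/3)/2; Var(X_t) = 96/125 - 96*exp(-10*t/3)/125

The OU SDE dX = -theta X dt + sigma dB admits the integrating factor exp(theta t): d(exp(theta t) X_t) = sigma exp(theta t) dB_t. Integrating from 0 to t:
  X_t = x_0 * exp(-theta t) + sigma * int_0^t exp(-theta (t-s)) dB_s.
The Itô integral has mean 0 and (by the Itô isometry) variance sigma^2 * int_0^t exp(-2 theta (t - s)) ds = sigma^2 * (1 - exp(-2 theta t)) / (2 theta).
With theta = 5/3, sigma = 8/5, x_0 = -3/2:
  E[X_t] = -3/2 * exp(-5/3 t) = -3*exp(-5*t/3)/2
  Var(X_t) = (8/5)^2 * (1 - exp(-2*5/3 t)) / (2 * 5/3) = 96/125 - 96*exp(-10*t/3)/125.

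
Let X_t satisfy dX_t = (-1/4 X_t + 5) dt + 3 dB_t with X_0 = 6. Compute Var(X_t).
Var(X_t) = 18 - 18*exp(-t/2)

The variance V(t) = Var(X_t) satisfies V'(t) = 2 a V(t) + c^2 with V(0) = 0 (drift coefficient is linear in X, diffusion is constant). With a = -1/4, c = 3, the solution is
  V(t) = (c^2 / (2 a)) * (exp(2 a t) - 1)
       = (3^2 / (2*(-1/4))) * (exp((-1/2) t) - 1)
       = 18 - 18*exp(-t/2).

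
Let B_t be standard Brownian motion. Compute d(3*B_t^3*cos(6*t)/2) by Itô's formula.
d(3*B_t^3*cos(6*t)/2) = (9*B_t*(-2*B_t^2*sin(6*t) + cos(6*t))/2) dt + (9*B_t^2*cos(6*t)/2) dB_t

Itô's formula for f(t, x): d f(t, B_t) = (f_t + (1/2) f_xx) dt + f_x dB_t. Compute partials of f(t, x) = 3*x^3*cos(6*t)/2:
  f_t(t,x)  = -9*x^3*sin(6*t)
  f_x(t,x)  = 9*x^2*cos(6*t)/2
  f_xx(t,x) = 9*x*cos(6*t)
Assemble drift = f_t + (1/2) f_xx = 9*x*(-2*x^2*sin(6*t) + cos(6*t))/2 and diffusion = f_x = 9*x^2*cos(6*t)/2. Substituting x = B_t:
  d(3*B_t^3*cos(6*t)/2) = (9*B_t*(-2*B_t^2*sin(6*t) + cos(6*t))/2) dt + (9*B_t^2*cos(6*t)/2) dB_t.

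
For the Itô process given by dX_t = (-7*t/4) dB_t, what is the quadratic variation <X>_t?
<X>_t = 49*t^3/48

For an Itô process dX_t = a(t) dt + b(t) dB_t, the quadratic variation is <X>_t = int_0^t b(s)^2 ds (the drift term does not contribute). Here b(s) = -7*s/4, so
  b(s)^2 = 49*s^2/16.
Integrating from 0 to t:
  <X>_t = int_0^t (49*s^2/16) ds = 49*t^3/48.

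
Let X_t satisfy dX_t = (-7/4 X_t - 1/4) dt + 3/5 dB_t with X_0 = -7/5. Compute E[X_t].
E[X_t] = -1/7 - 44*exp(-7*t/4)/35

Taking expectations and using E[dB_t] = 0, the mean m(t) = E[X_t] satisfies the ODE m'(t) = a m(t) + b with m(0) = x_0. With a = -7/4, b = -1/4, x_0 = -7/5, the solution is
  m(t) = x_0 * exp(a t) + (b/a) * (exp(a t) - 1)
       = (-7/5) * exp((-7/4) t) + ((-1/4)/(-7/4)) * (exp((-7/4) t) - 1)
       = -1/7 - 44*exp(-7*t/4)/35.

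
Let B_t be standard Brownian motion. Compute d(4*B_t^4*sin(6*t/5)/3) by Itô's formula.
d(4*B_t^4*sin(6*t/5)/3) = (8*B_t^2*(B_t^2*cos(6*t/5) + 5*sin(6*t/5))/5) dt + (16*B_t^3*sin(6*t/5)/3) dB_t

Itô's formula for f(t, x): d f(t, B_t) = (f_t + (1/2) f_xx) dt + f_x dB_t. Compute partials of f(t, x) = 4*x^4*sin(6*t/5)/3:
  f_t(t,x)  = 8*x^4*cos(6*t/5)/5
  f_x(t,x)  = 16*x^3*sin(6*t/5)/3
  f_xx(t,x) = 16*x^2*sin(6*t/5)
Assemble drift = f_t + (1/2) f_xx = 8*x^2*(x^2*cos(6*t/5) + 5*sin(6*t/5))/5 and diffusion = f_x = 16*x^3*sin(6*t/5)/3. Substituting x = B_t:
  d(4*B_t^4*sin(6*t/5)/3) = (8*B_t^2*(B_t^2*cos(6*t/5) + 5*sin(6*t/5))/5) dt + (16*B_t^3*sin(6*t/5)/3) dB_t.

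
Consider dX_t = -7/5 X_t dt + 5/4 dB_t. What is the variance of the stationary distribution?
lim Var(X_t) = 125/224

The OU SDE dX = -theta X dt + sigma dB admits the integrating factor exp(theta t): d(exp(theta t) X_t) = sigma exp(theta t) dB_t. Integrating from 0 to t gives X_t = x_0 * exp(-theta t) + sigma * int_0^t exp(-theta (t-s)) dB_s for any initial x_0. The Itô integral has variance (by the Itô isometry) sigma^2 * int_0^t exp(-2 theta (t - s)) ds = sigma^2 * (1 - exp(-2 theta t)) / (2 theta), independent of x_0.
With theta = 7/5, sigma = 5/4:
  Var(X_t) = (5/4)^2 * (1 - exp(-2*7/5 t)) / (2 * 7/5) = 125/224 - 125*exp(-14*t/5)/224.
As t -> infinity, exp(-2*7/5 t) -> 0, so the stationary variance is sigma^2 / (2 theta) = 125/224.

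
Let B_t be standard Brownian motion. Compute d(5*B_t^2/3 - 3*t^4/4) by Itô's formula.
d(5*B_t^2/3 - 3*t^4/4) = (5/3 - 3*t^3) dt + (10*B_t/3) dB_t

Itô's formula for f(t, x): d f(t, B_t) = (f_t + (1/2) f_xx) dt + f_x dB_t. Compute partials of f(t, x) = -3*t^4/4 + 5*x^2/3:
  f_t(t,x)  = -3*t^3
  f_x(t,x)  = 10*x/3
  f_xx(t,x) = 10/3
Assemble drift = f_t + (1/2) f_xx = 5/3 - 3*t^3 and diffusion = f_x = 10*x/3. Substituting x = B_t:
  d(5*B_t^2/3 - 3*t^4/4) = (5/3 - 3*t^3) dt + (10*B_t/3) dB_t.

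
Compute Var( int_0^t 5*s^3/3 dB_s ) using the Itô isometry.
Var = 25*t^7/63

The Itô integral of a deterministic integrand f(s) has mean 0 because each increment f(s) * (B_{s+ds} - B_s) has mean 0. By the Itô isometry:
  Var( int_0^t f(s) dB_s ) = E[ (int_0^t f(s) dB_s)^2 ] = int_0^t f(s)^2 ds.
Here f(s) = 5*s^3/3, so f(s)^2 = 25*s^6/9. Integrate:
  int_0^t (25*s^6/9) ds = 25*t^7/63.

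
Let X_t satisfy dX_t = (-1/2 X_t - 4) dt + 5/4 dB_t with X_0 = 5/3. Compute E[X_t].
E[X_t] = -8 + 29*exp(-t/2)/3

Taking expectations and using E[dB_t] = 0, the mean m(t) = E[X_t] satisfies the ODE m'(t) = a m(t) + b with m(0) = x_0. With a = -1/2, b = -4, x_0 = 5/3, the solution is
  m(t) = x_0 * exp(a t) + (b/a) * (exp(a t) - 1)
       = (5/3) * exp((-1/2) t) + ((-4)/(-1/2)) * (exp((-1/2) t) - 1)
       = -8 + 29*exp(-t/2)/3.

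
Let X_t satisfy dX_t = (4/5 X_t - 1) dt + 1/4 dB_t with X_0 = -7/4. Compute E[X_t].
E[X_t] = 5/4 - 3*exp(4*t/5)

Taking expectations and using E[dB_t] = 0, the mean m(t) = E[X_t] satisfies the ODE m'(t) = a m(t) + b with m(0) = x_0. With a = 4/5, b = -1, x_0 = -7/4, the solution is
  m(t) = x_0 * exp(a t) + (b/a) * (exp(a t) - 1)
       = (-7/4) * exp((4/5) t) + ((-1)/(4/5)) * (exp((4/5) t) - 1)
       = 5/4 - 3*exp(4*t/5).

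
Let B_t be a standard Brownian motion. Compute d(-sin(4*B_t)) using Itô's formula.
d(-sin(4*B_t)) = (8*sin(4*B_t)) dt + (-4*cos(4*B_t)) dB_t

Itô's formula for f(B_t) gives d f(B_t) = f'(B_t) dB_t + (1/2) f''(B_t) dt. Compute derivatives of f(x) = -sin(4*x):
  f'(x)  = -4*cos(4*x)
  f''(x) = 16*sin(4*x)
Substitute x = B_t and multiply the f'' term by 1/2:
  drift     = (1/2) * (16*sin(4*x)) evaluated at B_t = 8*sin(4*B_t)
  diffusion = (-4*cos(4*x)) evaluated at B_t = -4*cos(4*B_t)
Therefore d(-sin(4*B_t)) = (8*sin(4*B_t)) dt + (-4*cos(4*B_t)) dB_t.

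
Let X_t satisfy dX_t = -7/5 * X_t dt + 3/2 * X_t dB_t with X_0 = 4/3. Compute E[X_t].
E[X_t] = 4*exp(-7*t/5)/3

For GBM dX = mu X dt + sigma X dB with X_0 = x_0, apply Itô to Y = log X: dY = (mu - sigma^2/2) dt + sigma dB, so Y_t = log(x_0) + (mu - sigma^2/2) t + sigma B_t and hence X_t = x_0 * exp((mu - sigma^2/2) t + sigma B_t).
With mu = -7/5, sigma = 3/2, x_0 = 4/3, this gives:
  X_t = 4/3 * exp((-101/40) * t + (3/2) * B_t).
Since sigma*B_t ~ Normal(0, sigma^2 t), E[exp(sigma*B_t)] = exp(sigma^2 t / 2); so E[X_t] = x_0 * exp((mu - sigma^2/2) t) * exp(sigma^2 t / 2) = x_0 * exp(mu t) = 4*exp(-7*t/5)/3.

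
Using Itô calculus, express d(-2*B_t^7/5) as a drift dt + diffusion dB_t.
d(-2*B_t^7/5) = (-42*B_t^5/5) dt + (-14*B_t^6/5) dB_t

Itô's formula for f(B_t) gives d f(B_t) = f'(B_t) dB_t + (1/2) f''(B_t) dt. Compute derivatives of f(x) = -2*x^7/5:
  f'(x)  = -14*x^6/5
  f''(x) = -84*x^5/5
Substitute x = B_t and multiply the f'' term by 1/2:
  drift     = (1/2) * (-84*x^5/5) evaluated at B_t = -42*B_t^5/5
  diffusion = (-14*x^6/5) evaluated at B_t = -14*B_t^6/5
Therefore d(-2*B_t^7/5) = (-42*B_t^5/5) dt + (-14*B_t^6/5) dB_t.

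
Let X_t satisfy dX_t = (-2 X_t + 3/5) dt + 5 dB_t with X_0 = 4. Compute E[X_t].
E[X_t] = 3/10 + 37*exp(-2*t)/10

Taking expectations and using E[dB_t] = 0, the mean m(t) = E[X_t] satisfies the ODE m'(t) = a m(t) + b with m(0) = x_0. With a = -2, b = 3/5, x_0 = 4, the solution is
  m(t) = x_0 * exp(a t) + (b/a) * (exp(a t) - 1)
       = 4 * exp((-2) t) + ((3/5)/(-2)) * (exp((-2) t) - 1)
       = 3/10 + 37*exp(-2*t)/10.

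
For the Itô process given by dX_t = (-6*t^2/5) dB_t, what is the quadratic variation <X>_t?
<X>_t = 36*t^5/125

For an Itô process dX_t = a(t) dt + b(t) dB_t, the quadratic variation is <X>_t = int_0^t b(s)^2 ds (the drift term does not contribute). Here b(s) = -6*s^2/5, so
  b(s)^2 = 36*s^4/25.
Integrating from 0 to t:
  <X>_t = int_0^t (36*s^4/25) ds = 36*t^5/125.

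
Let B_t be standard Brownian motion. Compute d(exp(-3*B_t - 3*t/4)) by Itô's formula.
d(exp(-3*B_t - 3*t/4)) = (15*exp(-3*B_t - 3*t/4)/4) dt + (-3*exp(-3*B_t - 3*t/4)) dB_t

Itô's formula for f(t, x): d f(t, B_t) = (f_t + (1/2) f_xx) dt + f_x dB_t. Compute partials of f(t, x) = exp(-3*t/4 - 3*x):
  f_t(t,x)  = -3*exp(-3*t/4 - 3*x)/4
  f_x(t,x)  = -3*exp(-3*t/4 - 3*x)
  f_xx(t,x) = 9*exp(-3*t/4 - 3*x)
Assemble drift = f_t + (1/2) f_xx = 15*exp(-3*t/4 - 3*x)/4 and diffusion = f_x = -3*exp(-3*t/4 - 3*x). Substituting x = B_t:
  d(exp(-3*B_t - 3*t/4)) = (15*exp(-3*B_t - 3*t/4)/4) dt + (-3*exp(-3*B_t - 3*t/4)) dB_t.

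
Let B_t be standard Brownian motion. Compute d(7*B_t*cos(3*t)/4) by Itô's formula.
d(7*B_t*cos(3*t)/4) = (-21*B_t*sin(3*t)/4) dt + (7*cos(3*t)/4) dB_t

Itô's formula for f(t, x): d f(t, B_t) = (f_t + (1/2) f_xx) dt + f_x dB_t. Compute partials of f(t, x) = 7*x*cos(3*t)/4:
  f_t(t,x)  = -21*x*sin(3*t)/4
  f_x(t,x)  = 7*cos(3*t)/4
  f_xx(t,x) = 0
Assemble drift = f_t + (1/2) f_xx = -21*x*sin(3*t)/4 and diffusion = f_x = 7*cos(3*t)/4. Substituting x = B_t:
  d(7*B_t*cos(3*t)/4) = (-21*B_t*sin(3*t)/4) dt + (7*cos(3*t)/4) dB_t.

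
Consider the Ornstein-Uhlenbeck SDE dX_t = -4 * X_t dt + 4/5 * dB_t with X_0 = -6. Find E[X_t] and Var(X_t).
E[X_t] = -6*exp(-4*t); Var(X_t) = 2/25 - 2*exp(-8*t)/25

The OU SDE dX = -theta X dt + sigma dB admits the integrating factor exp(theta t): d(exp(theta t) X_t) = sigma exp(theta t) dB_t. Integrating from 0 to t:
  X_t = x_0 * exp(-theta t) + sigma * int_0^t exp(-theta (t-s)) dB_s.
The Itô integral has mean 0 and (by the Itô isometry) variance sigma^2 * int_0^t exp(-2 theta (t - s)) ds = sigma^2 * (1 - exp(-2 theta t)) / (2 theta).
With theta = 4, sigma = 4/5, x_0 = -6:
  E[X_t] = -6 * exp(-4 t) = -6*exp(-4*t)
  Var(X_t) = (4/5)^2 * (1 - exp(-2*4 t)) / (2 * 4) = 2/25 - 2*exp(-8*t)/25.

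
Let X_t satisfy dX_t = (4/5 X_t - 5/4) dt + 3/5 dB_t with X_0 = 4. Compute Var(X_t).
Var(X_t) = 9*exp(8*t/5)/40 - 9/40

The variance V(t) = Var(X_t) satisfies V'(t) = 2 a V(t) + c^2 with V(0) = 0 (drift coefficient is linear in X, diffusion is constant). With a = 4/5, c = 3/5, the solution is
  V(t) = (c^2 / (2 a)) * (exp(2 a t) - 1)
       = ((3/5)^2 / (2*(4/5))) * (exp((8/5) t) - 1)
       = 9*exp(8*t/5)/40 - 9/40.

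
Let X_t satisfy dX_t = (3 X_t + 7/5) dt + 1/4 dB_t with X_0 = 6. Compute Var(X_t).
Var(X_t) = exp(6*t)/96 - 1/96

The variance V(t) = Var(X_t) satisfies V'(t) = 2 a V(t) + c^2 with V(0) = 0 (drift coefficient is linear in X, diffusion is constant). With a = 3, c = 1/4, the solution is
  V(t) = (c^2 / (2 a)) * (exp(2 a t) - 1)
       = ((1/4)^2 / (2*3)) * (exp(6 t) - 1)
       = exp(6*t)/96 - 1/96.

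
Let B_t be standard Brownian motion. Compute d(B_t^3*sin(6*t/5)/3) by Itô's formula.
d(B_t^3*sin(6*t/5)/3) = (B_t*(2*B_t^2*cos(6*t/5)/5 + sin(6*t/5))) dt + (B_t^2*sin(6*t/5)) dB_t

Itô's formula for f(t, x): d f(t, B_t) = (f_t + (1/2) f_xx) dt + f_x dB_t. Compute partials of f(t, x) = x^3*sin(6*t/5)/3:
  f_t(t,x)  = 2*x^3*cos(6*t/5)/5
  f_x(t,x)  = x^2*sin(6*t/5)
  f_xx(t,x) = 2*x*sin(6*t/5)
Assemble drift = f_t + (1/2) f_xx = x*(2*x^2*cos(6*t/5)/5 + sin(6*t/5)) and diffusion = f_x = x^2*sin(6*t/5). Substituting x = B_t:
  d(B_t^3*sin(6*t/5)/3) = (B_t*(2*B_t^2*cos(6*t/5)/5 + sin(6*t/5))) dt + (B_t^2*sin(6*t/5)) dB_t.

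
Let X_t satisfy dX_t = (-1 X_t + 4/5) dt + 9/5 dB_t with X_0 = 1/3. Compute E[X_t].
E[X_t] = 4/5 - 7*exp(-t)/15

Taking expectations and using E[dB_t] = 0, the mean m(t) = E[X_t] satisfies the ODE m'(t) = a m(t) + b with m(0) = x_0. With a = -1, b = 4/5, x_0 = 1/3, the solution is
  m(t) = x_0 * exp(a t) + (b/a) * (exp(a t) - 1)
       = (1/3) * exp((-1) t) + ((4/5)/(-1)) * (exp((-1) t) - 1)
       = 4/5 - 7*exp(-t)/15.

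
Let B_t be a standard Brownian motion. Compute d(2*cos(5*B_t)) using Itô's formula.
d(2*cos(5*B_t)) = (-25*cos(5*B_t)) dt + (-10*sin(5*B_t)) dB_t

Itô's formula for f(B_t) gives d f(B_t) = f'(B_t) dB_t + (1/2) f''(B_t) dt. Compute derivatives of f(x) = 2*cos(5*x):
  f'(x)  = -10*sin(5*x)
  f''(x) = -50*cos(5*x)
Substitute x = B_t and multiply the f'' term by 1/2:
  drift     = (1/2) * (-50*cos(5*x)) evaluated at B_t = -25*cos(5*B_t)
  diffusion = (-10*sin(5*x)) evaluated at B_t = -10*sin(5*B_t)
Therefore d(2*cos(5*B_t)) = (-25*cos(5*B_t)) dt + (-10*sin(5*B_t)) dB_t.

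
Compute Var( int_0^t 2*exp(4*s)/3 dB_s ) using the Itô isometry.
Var = exp(8*t)/18 - 1/18

The Itô integral of a deterministic integrand f(s) has mean 0 because each increment f(s) * (B_{s+ds} - B_s) has mean 0. By the Itô isometry:
  Var( int_0^t f(s) dB_s ) = E[ (int_0^t f(s) dB_s)^2 ] = int_0^t f(s)^2 ds.
Here f(s) = 2*exp(4*s)/3, so f(s)^2 = 4*exp(8*s)/9. Integrate:
  int_0^t (4*exp(8*s)/9) ds = exp(8*t)/18 - 1/18.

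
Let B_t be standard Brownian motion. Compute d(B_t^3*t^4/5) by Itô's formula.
d(B_t^3*t^4/5) = (B_t*t^3*(4*B_t^2 + 3*t)/5) dt + (3*B_t^2*t^4/5) dB_t

Itô's formula for f(t, x): d f(t, B_t) = (f_t + (1/2) f_xx) dt + f_x dB_t. Compute partials of f(t, x) = t^4*x^3/5:
  f_t(t,x)  = 4*t^3*x^3/5
  f_x(t,x)  = 3*t^4*x^2/5
  f_xx(t,x) = 6*t^4*x/5
Assemble drift = f_t + (1/2) f_xx = t^3*x*(3*t + 4*x^2)/5 and diffusion = f_x = 3*t^4*x^2/5. Substituting x = B_t:
  d(B_t^3*t^4/5) = (B_t*t^3*(4*B_t^2 + 3*t)/5) dt + (3*B_t^2*t^4/5) dB_t.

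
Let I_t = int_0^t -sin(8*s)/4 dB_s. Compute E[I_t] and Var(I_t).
E[I_t] = 0; Var(I_t) = t/32 - sin(8*t)*cos(8*t)/256

The Itô integral of a deterministic integrand f(s) has mean 0 because each increment f(s) * (B_{s+ds} - B_s) has mean 0. By the Itô isometry:
  Var( int_0^t f(s) dB_s ) = E[ (int_0^t f(s) dB_s)^2 ] = int_0^t f(s)^2 ds.
Here f(s) = -sin(8*s)/4, so f(s)^2 = sin(8*s)^2/16. Integrate:
  int_0^t (sin(8*s)^2/16) ds = t/32 - sin(8*t)*cos(8*t)/256.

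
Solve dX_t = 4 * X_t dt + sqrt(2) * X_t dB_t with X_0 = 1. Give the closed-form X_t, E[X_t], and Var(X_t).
X_t = 1 * exp((3) t + (sqrt(2)) B_t); E[X_t] = exp(4*t); Var(X_t) = exp(10*t) - exp(8*t)

For GBM dX = mu X dt + sigma X dB with X_0 = x_0, apply Itô to Y = log X: dY = (mu - sigma^2/2) dt + sigma dB, so Y_t = log(x_0) + (mu - sigma^2/2) t + sigma B_t and hence X_t = x_0 * exp((mu - sigma^2/2) t + sigma B_t).
With mu = 4, sigma = sqrt(2), x_0 = 1, this gives:
  X_t = 1 * exp((3) * t + (sqrt(2)) * B_t).
Since sigma*B_t ~ Normal(0, sigma^2 t), E[exp(sigma*B_t)] = exp(sigma^2 t / 2); so E[X_t] = x_0 * exp((mu - sigma^2/2) t) * exp(sigma^2 t / 2) = x_0 * exp(mu t) = exp(4*t).
Var(X_t) = E[X_t^2] - (E[X_t])^2 = x_0^2 * exp(2 mu t) * (exp(sigma^2 t) - 1) = exp(10*t) - exp(8*t).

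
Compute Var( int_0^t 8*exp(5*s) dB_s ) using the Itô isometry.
Var = 32*exp(10*t)/5 - 32/5

The Itô integral of a deterministic integrand f(s) has mean 0 because each increment f(s) * (B_{s+ds} - B_s) has mean 0. By the Itô isometry:
  Var( int_0^t f(s) dB_s ) = E[ (int_0^t f(s) dB_s)^2 ] = int_0^t f(s)^2 ds.
Here f(s) = 8*exp(5*s), so f(s)^2 = 64*exp(10*s). Integrate:
  int_0^t (64*exp(10*s)) ds = 32*exp(10*t)/5 - 32/5.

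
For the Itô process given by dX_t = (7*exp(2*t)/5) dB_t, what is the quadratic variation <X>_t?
<X>_t = 49*exp(4*t)/100 - 49/100

For an Itô process dX_t = a(t) dt + b(t) dB_t, the quadratic variation is <X>_t = int_0^t b(s)^2 ds (the drift term does not contribute). Here b(s) = 7*exp(2*s)/5, so
  b(s)^2 = 49*exp(4*s)/25.
Integrating from 0 to t:
  <X>_t = int_0^t (49*exp(4*s)/25) ds = 49*exp(4*t)/100 - 49/100.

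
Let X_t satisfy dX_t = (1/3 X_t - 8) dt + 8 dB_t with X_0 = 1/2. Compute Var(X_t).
Var(X_t) = 96*exp(2*t/3) - 96

The variance V(t) = Var(X_t) satisfies V'(t) = 2 a V(t) + c^2 with V(0) = 0 (drift coefficient is linear in X, diffusion is constant). With a = 1/3, c = 8, the solution is
  V(t) = (c^2 / (2 a)) * (exp(2 a t) - 1)
       = (8^2 / (2*(1/3))) * (exp((2/3) t) - 1)
       = 96*exp(2*t/3) - 96.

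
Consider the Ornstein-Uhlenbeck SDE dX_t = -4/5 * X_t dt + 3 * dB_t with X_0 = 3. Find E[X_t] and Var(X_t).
E[X_t] = 3*exp(-4*t/5); Var(X_t) = 45/8 - 45*exp(-8*t/5)/8

The OU SDE dX = -theta X dt + sigma dB admits the integrating factor exp(theta t): d(exp(theta t) X_t) = sigma exp(theta t) dB_t. Integrating from 0 to t:
  X_t = x_0 * exp(-theta t) + sigma * int_0^t exp(-theta (t-s)) dB_s.
The Itô integral has mean 0 and (by the Itô isometry) variance sigma^2 * int_0^t exp(-2 theta (t - s)) ds = sigma^2 * (1 - exp(-2 theta t)) / (2 theta).
With theta = 4/5, sigma = 3, x_0 = 3:
  E[X_t] = 3 * exp(-4/5 t) = 3*exp(-4*t/5)
  Var(X_t) = (3)^2 * (1 - exp(-2*4/5 t)) / (2 * 4/5) = 45/8 - 45*exp(-8*t/5)/8.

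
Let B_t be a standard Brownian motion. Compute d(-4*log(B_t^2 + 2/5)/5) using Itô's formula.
d(-4*log(B_t^2 + 2/5)/5) = (4*(5*B_t^2 - 2)/(5*B_t^2 + 2)^2) dt + (-8*B_t/(5*B_t^2 + 2)) dB_t

Itô's formula for f(B_t) gives d f(B_t) = f'(B_t) dB_t + (1/2) f''(B_t) dt. Compute derivatives of f(x) = -4*log(x^2 + 2/5)/5:
  f'(x)  = -8*x/(5*x^2 + 2)
  f''(x) = 8*(5*x^2 - 2)/(5*x^2 + 2)^2
Substitute x = B_t and multiply the f'' term by 1/2:
  drift     = (1/2) * (8*(5*x^2 - 2)/(5*x^2 + 2)^2) evaluated at B_t = 4*(5*B_t^2 - 2)/(5*B_t^2 + 2)^2
  diffusion = (-8*x/(5*x^2 + 2)) evaluated at B_t = -8*B_t/(5*B_t^2 + 2)
Therefore d(-4*log(B_t^2 + 2/5)/5) = (4*(5*B_t^2 - 2)/(5*B_t^2 + 2)^2) dt + (-8*B_t/(5*B_t^2 + 2)) dB_t.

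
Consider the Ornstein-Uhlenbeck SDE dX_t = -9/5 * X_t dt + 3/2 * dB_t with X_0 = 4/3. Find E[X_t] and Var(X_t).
E[X_t] = 4*exp(-9*t/5)/3; Var(X_t) = 5/8 - 5*exp(-18*t/5)/8

The OU SDE dX = -theta X dt + sigma dB admits the integrating factor exp(theta t): d(exp(theta t) X_t) = sigma exp(theta t) dB_t. Integrating from 0 to t:
  X_t = x_0 * exp(-theta t) + sigma * int_0^t exp(-theta (t-s)) dB_s.
The Itô integral has mean 0 and (by the Itô isometry) variance sigma^2 * int_0^t exp(-2 theta (t - s)) ds = sigma^2 * (1 - exp(-2 theta t)) / (2 theta).
With theta = 9/5, sigma = 3/2, x_0 = 4/3:
  E[X_t] = 4/3 * exp(-9/5 t) = 4*exp(-9*t/5)/3
  Var(X_t) = (3/2)^2 * (1 - exp(-2*9/5 t)) / (2 * 9/5) = 5/8 - 5*exp(-18*t/5)/8.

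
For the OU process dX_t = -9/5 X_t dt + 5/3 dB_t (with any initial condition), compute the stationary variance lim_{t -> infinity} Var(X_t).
lim Var(X_t) = 125/162

The OU SDE dX = -theta X dt + sigma dB admits the integrating factor exp(theta t): d(exp(theta t) X_t) = sigma exp(theta t) dB_t. Integrating from 0 to t gives X_t = x_0 * exp(-theta t) + sigma * int_0^t exp(-theta (t-s)) dB_s for any initial x_0. The Itô integral has variance (by the Itô isometry) sigma^2 * int_0^t exp(-2 theta (t - s)) ds = sigma^2 * (1 - exp(-2 theta t)) / (2 theta), independent of x_0.
With theta = 9/5, sigma = 5/3:
  Var(X_t) = (5/3)^2 * (1 - exp(-2*9/5 t)) / (2 * 9/5) = 125/162 - 125*exp(-18*t/5)/162.
As t -> infinity, exp(-2*9/5 t) -> 0, so the stationary variance is sigma^2 / (2 theta) = 125/162.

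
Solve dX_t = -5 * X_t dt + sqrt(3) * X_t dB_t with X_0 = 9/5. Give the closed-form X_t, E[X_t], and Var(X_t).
X_t = 9/5 * exp((-13/2) t + (sqrt(3)) B_t); E[X_t] = 9*exp(-5*t)/5; Var(X_t) = (81*exp(3*t) - 81)*exp(-10*t)/25

For GBM dX = mu X dt + sigma X dB with X_0 = x_0, apply Itô to Y = log X: dY = (mu - sigma^2/2) dt + sigma dB, so Y_t = log(x_0) + (mu - sigma^2/2) t + sigma B_t and hence X_t = x_0 * exp((mu - sigma^2/2) t + sigma B_t).
With mu = -5, sigma = sqrt(3), x_0 = 9/5, this gives:
  X_t = 9/5 * exp((-13/2) * t + (sqrt(3)) * B_t).
Since sigma*B_t ~ Normal(0, sigma^2 t), E[exp(sigma*B_t)] = exp(sigma^2 t / 2); so E[X_t] = x_0 * exp((mu - sigma^2/2) t) * exp(sigma^2 t / 2) = x_0 * exp(mu t) = 9*exp(-5*t)/5.
Var(X_t) = E[X_t^2] - (E[X_t])^2 = x_0^2 * exp(2 mu t) * (exp(sigma^2 t) - 1) = (81*exp(3*t) - 81)*exp(-10*t)/25.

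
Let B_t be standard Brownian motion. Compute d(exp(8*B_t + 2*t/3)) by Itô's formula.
d(exp(8*B_t + 2*t/3)) = (98*exp(8*B_t + 2*t/3)/3) dt + (8*exp(8*B_t + 2*t/3)) dB_t

Itô's formula for f(t, x): d f(t, B_t) = (f_t + (1/2) f_xx) dt + f_x dB_t. Compute partials of f(t, x) = exp(2*t/3 + 8*x):
  f_t(t,x)  = 2*exp(2*t/3 + 8*x)/3
  f_x(t,x)  = 8*exp(2*t/3 + 8*x)
  f_xx(t,x) = 64*exp(2*t/3 + 8*x)
Assemble drift = f_t + (1/2) f_xx = 98*exp(2*t/3 + 8*x)/3 and diffusion = f_x = 8*exp(2*t/3 + 8*x). Substituting x = B_t:
  d(exp(8*B_t + 2*t/3)) = (98*exp(8*B_t + 2*t/3)/3) dt + (8*exp(8*B_t + 2*t/3)) dB_t.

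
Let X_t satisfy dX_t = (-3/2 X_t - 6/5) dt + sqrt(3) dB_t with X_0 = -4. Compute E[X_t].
E[X_t] = -4/5 - 16*exp(-3*t/2)/5

Taking expectations and using E[dB_t] = 0, the mean m(t) = E[X_t] satisfies the ODE m'(t) = a m(t) + b with m(0) = x_0. With a = -3/2, b = -6/5, x_0 = -4, the solution is
  m(t) = x_0 * exp(a t) + (b/a) * (exp(a t) - 1)
       = (-4) * exp((-3/2) t) + ((-6/5)/(-3/2)) * (exp((-3/2) t) - 1)
       = -4/5 - 16*exp(-3*t/2)/5.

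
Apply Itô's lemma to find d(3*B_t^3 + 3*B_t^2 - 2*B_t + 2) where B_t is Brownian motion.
d(3*B_t^3 + 3*B_t^2 - 2*B_t + 2) = (9*B_t + 3) dt + (9*B_t^2 + 6*B_t - 2) dB_t

Itô's formula for f(B_t) gives d f(B_t) = f'(B_t) dB_t + (1/2) f''(B_t) dt. Compute derivatives of f(x) = 3*x^3 + 3*x^2 - 2*x + 2:
  f'(x)  = 9*x^2 + 6*x - 2
  f''(x) = 18*x + 6
Substitute x = B_t and multiply the f'' term by 1/2:
  drift     = (1/2) * (18*x + 6) evaluated at B_t = 9*B_t + 3
  diffusion = (9*x^2 + 6*x - 2) evaluated at B_t = 9*B_t^2 + 6*B_t - 2
Therefore d(3*B_t^3 + 3*B_t^2 - 2*B_t + 2) = (9*B_t + 3) dt + (9*B_t^2 + 6*B_t - 2) dB_t.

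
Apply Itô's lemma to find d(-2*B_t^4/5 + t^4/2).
d(-2*B_t^4/5 + t^4/2) = (-12*B_t^2/5 + 2*t^3) dt + (-8*B_t^3/5) dB_t

Itô's formula for f(t, x): d f(t, B_t) = (f_t + (1/2) f_xx) dt + f_x dB_t. Compute partials of f(t, x) = t^4/2 - 2*x^4/5:
  f_t(t,x)  = 2*t^3
  f_x(t,x)  = -8*x^3/5
  f_xx(t,x) = -24*x^2/5
Assemble drift = f_t + (1/2) f_xx = 2*t^3 - 12*x^2/5 and diffusion = f_x = -8*x^3/5. Substituting x = B_t:
  d(-2*B_t^4/5 + t^4/2) = (-12*B_t^2/5 + 2*t^3) dt + (-8*B_t^3/5) dB_t.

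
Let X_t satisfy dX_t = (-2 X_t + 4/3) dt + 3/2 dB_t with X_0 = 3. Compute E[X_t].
E[X_t] = 2/3 + 7*exp(-2*t)/3

Taking expectations and using E[dB_t] = 0, the mean m(t) = E[X_t] satisfies the ODE m'(t) = a m(t) + b with m(0) = x_0. With a = -2, b = 4/3, x_0 = 3, the solution is
  m(t) = x_0 * exp(a t) + (b/a) * (exp(a t) - 1)
       = 3 * exp((-2) t) + ((4/3)/(-2)) * (exp((-2) t) - 1)
       = 2/3 + 7*exp(-2*t)/3.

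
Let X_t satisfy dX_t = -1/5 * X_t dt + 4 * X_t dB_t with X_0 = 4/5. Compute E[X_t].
E[X_t] = 4*exp(-t/5)/5

For GBM dX = mu X dt + sigma X dB with X_0 = x_0, apply Itô to Y = log X: dY = (mu - sigma^2/2) dt + sigma dB, so Y_t = log(x_0) + (mu - sigma^2/2) t + sigma B_t and hence X_t = x_0 * exp((mu - sigma^2/2) t + sigma B_t).
With mu = -1/5, sigma = 4, x_0 = 4/5, this gives:
  X_t = 4/5 * exp((-41/5) * t + (4) * B_t).
Since sigma*B_t ~ Normal(0, sigma^2 t), E[exp(sigma*B_t)] = exp(sigma^2 t / 2); so E[X_t] = x_0 * exp((mu - sigma^2/2) t) * exp(sigma^2 t / 2) = x_0 * exp(mu t) = 4*exp(-t/5)/5.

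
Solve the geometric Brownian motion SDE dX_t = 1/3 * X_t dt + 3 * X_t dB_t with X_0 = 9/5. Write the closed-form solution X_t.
X_t = 9/5 * exp((-25/6) * t + (3) * B_t)

For GBM dX = mu X dt + sigma X dB with X_0 = x_0, apply Itô to Y = log X: dY = (mu - sigma^2/2) dt + sigma dB, so Y_t = log(x_0) + (mu - sigma^2/2) t + sigma B_t and hence X_t = x_0 * exp((mu - sigma^2/2) t + sigma B_t).
With mu = 1/3, sigma = 3, x_0 = 9/5, this gives:
  X_t = 9/5 * exp((-25/6) * t + (3) * B_t).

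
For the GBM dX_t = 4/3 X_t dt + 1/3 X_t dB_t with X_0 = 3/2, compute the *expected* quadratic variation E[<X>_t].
E[<X>_t] = 9*exp(25*t/9)/100 - 9/100

<X>_t = int_0^t ((1/3) * X_s)^2 ds. Taking expectation inside the integral: E[<X>_t] = (1/3)^2 * int_0^t E[X_s^2] ds. For GBM, E[X_s^2] = x_0^2 * exp((2 mu + sigma^2) s). Integrating:
  E[<X>_t] = (1/3)^2 * (3/2)^2 * (exp((2*(4/3) + (1/3)^2) t) - 1) / (2*(4/3) + (1/3)^2)
           = (1/3)^2 * (3/2)^2 * (exp((25/9) t) - 1) / (25/9) = 9*exp(25*t/9)/100 - 9/100.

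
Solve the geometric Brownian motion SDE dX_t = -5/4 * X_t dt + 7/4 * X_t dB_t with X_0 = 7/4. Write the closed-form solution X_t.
X_t = 7/4 * exp((-89/32) * t + (7/4) * B_t)

For GBM dX = mu X dt + sigma X dB with X_0 = x_0, apply Itô to Y = log X: dY = (mu - sigma^2/2) dt + sigma dB, so Y_t = log(x_0) + (mu - sigma^2/2) t + sigma B_t and hence X_t = x_0 * exp((mu - sigma^2/2) t + sigma B_t).
With mu = -5/4, sigma = 7/4, x_0 = 7/4, this gives:
  X_t = 7/4 * exp((-89/32) * t + (7/4) * B_t).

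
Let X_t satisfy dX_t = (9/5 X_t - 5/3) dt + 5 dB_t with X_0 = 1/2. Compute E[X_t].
E[X_t] = 25/27 - 23*exp(9*t/5)/54

Taking expectations and using E[dB_t] = 0, the mean m(t) = E[X_t] satisfies the ODE m'(t) = a m(t) + b with m(0) = x_0. With a = 9/5, b = -5/3, x_0 = 1/2, the solution is
  m(t) = x_0 * exp(a t) + (b/a) * (exp(a t) - 1)
       = (1/2) * exp((9/5) t) + ((-5/3)/(9/5)) * (exp((9/5) t) - 1)
       = 25/27 - 23*exp(9*t/5)/54.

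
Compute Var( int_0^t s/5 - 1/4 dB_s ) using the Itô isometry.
Var = t*(16*t^2 - 60*t + 75)/1200

The Itô integral of a deterministic integrand f(s) has mean 0 because each increment f(s) * (B_{s+ds} - B_s) has mean 0. By the Itô isometry:
  Var( int_0^t f(s) dB_s ) = E[ (int_0^t f(s) dB_s)^2 ] = int_0^t f(s)^2 ds.
Here f(s) = s/5 - 1/4, so f(s)^2 = (4*s - 5)^2/400. Integrate:
  int_0^t ((4*s - 5)^2/400) ds = t*(16*t^2 - 60*t + 75)/1200.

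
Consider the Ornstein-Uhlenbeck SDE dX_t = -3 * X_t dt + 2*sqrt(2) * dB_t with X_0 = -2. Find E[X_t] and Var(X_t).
E[X_t] = -2*exp(-3*t); Var(X_t) = 4/3 - 4*exp(-6*t)/3

The OU SDE dX = -theta X dt + sigma dB admits the integrating factor exp(theta t): d(exp(theta t) X_t) = sigma exp(theta t) dB_t. Integrating from 0 to t:
  X_t = x_0 * exp(-theta t) + sigma * int_0^t exp(-theta (t-s)) dB_s.
The Itô integral has mean 0 and (by the Itô isometry) variance sigma^2 * int_0^t exp(-2 theta (t - s)) ds = sigma^2 * (1 - exp(-2 theta t)) / (2 theta).
With theta = 3, sigma = 2*sqrt(2), x_0 = -2:
  E[X_t] = -2 * exp(-3 t) = -2*exp(-3*t)
  Var(X_t) = (2*sqrt(2))^2 * (1 - exp(-2*3 t)) / (2 * 3) = 4/3 - 4*exp(-6*t)/3.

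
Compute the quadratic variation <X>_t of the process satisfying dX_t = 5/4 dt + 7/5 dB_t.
<X>_t = 49*t/25

For an Itô process dX_t = a(t) dt + b(t) dB_t, the quadratic variation is <X>_t = int_0^t b(s)^2 ds (the drift term does not contribute). Here b(s) = 7/5, so
  b(s)^2 = 49/25.
Integrating from 0 to t:
  <X>_t = int_0^t (49/25) ds = 49*t/25.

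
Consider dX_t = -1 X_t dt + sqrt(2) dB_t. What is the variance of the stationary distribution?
lim Var(X_t) = 1

The OU SDE dX = -theta X dt + sigma dB admits the integrating factor exp(theta t): d(exp(theta t) X_t) = sigma exp(theta t) dB_t. Integrating from 0 to t gives X_t = x_0 * exp(-theta t) + sigma * int_0^t exp(-theta (t-s)) dB_s for any initial x_0. The Itô integral has variance (by the Itô isometry) sigma^2 * int_0^t exp(-2 theta (t - s)) ds = sigma^2 * (1 - exp(-2 theta t)) / (2 theta), independent of x_0.
With theta = 1, sigma = sqrt(2):
  Var(X_t) = (sqrt(2))^2 * (1 - exp(-2*1 t)) / (2 * 1) = 1 - exp(-2*t).
As t -> infinity, exp(-2*1 t) -> 0, so the stationary variance is sigma^2 / (2 theta) = 1.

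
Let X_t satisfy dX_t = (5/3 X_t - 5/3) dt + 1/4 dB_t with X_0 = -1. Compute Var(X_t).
Var(X_t) = 3*exp(10*t/3)/160 - 3/160

The variance V(t) = Var(X_t) satisfies V'(t) = 2 a V(t) + c^2 with V(0) = 0 (drift coefficient is linear in X, diffusion is constant). With a = 5/3, c = 1/4, the solution is
  V(t) = (c^2 / (2 a)) * (exp(2 a t) - 1)
       = ((1/4)^2 / (2*(5/3))) * (exp((10/3) t) - 1)
       = 3*exp(10*t/3)/160 - 3/160.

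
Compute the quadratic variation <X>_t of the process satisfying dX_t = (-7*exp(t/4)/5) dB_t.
<X>_t = 98*exp(t/2)/25 - 98/25

For an Itô process dX_t = a(t) dt + b(t) dB_t, the quadratic variation is <X>_t = int_0^t b(s)^2 ds (the drift term does not contribute). Here b(s) = -7*exp(s/4)/5, so
  b(s)^2 = 49*exp(s/2)/25.
Integrating from 0 to t:
  <X>_t = int_0^t (49*exp(s/2)/25) ds = 98*exp(t/2)/25 - 98/25.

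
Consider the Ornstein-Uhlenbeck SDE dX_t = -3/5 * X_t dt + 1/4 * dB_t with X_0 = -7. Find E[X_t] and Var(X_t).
E[X_t] = -7*exp(-3*t/5); Var(X_t) = 5/96 - 5*exp(-6*t/5)/96

The OU SDE dX = -theta X dt + sigma dB admits the integrating factor exp(theta t): d(exp(theta t) X_t) = sigma exp(theta t) dB_t. Integrating from 0 to t:
  X_t = x_0 * exp(-theta t) + sigma * int_0^t exp(-theta (t-s)) dB_s.
The Itô integral has mean 0 and (by the Itô isometry) variance sigma^2 * int_0^t exp(-2 theta (t - s)) ds = sigma^2 * (1 - exp(-2 theta t)) / (2 theta).
With theta = 3/5, sigma = 1/4, x_0 = -7:
  E[X_t] = -7 * exp(-3/5 t) = -7*exp(-3*t/5)
  Var(X_t) = (1/4)^2 * (1 - exp(-2*3/5 t)) / (2 * 3/5) = 5/96 - 5*exp(-6*t/5)/96.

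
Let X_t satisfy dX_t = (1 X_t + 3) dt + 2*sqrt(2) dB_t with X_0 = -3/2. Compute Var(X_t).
Var(X_t) = 4*exp(2*t) - 4

The variance V(t) = Var(X_t) satisfies V'(t) = 2 a V(t) + c^2 with V(0) = 0 (drift coefficient is linear in X, diffusion is constant). With a = 1, c = 2*sqrt(2), the solution is
  V(t) = (c^2 / (2 a)) * (exp(2 a t) - 1)
       = ((2*sqrt(2))^2 / (2*1)) * (exp(2 t) - 1)
       = 4*exp(2*t) - 4.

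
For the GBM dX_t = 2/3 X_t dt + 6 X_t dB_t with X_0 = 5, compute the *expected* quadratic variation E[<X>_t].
E[<X>_t] = 675*exp(112*t/3)/28 - 675/28

<X>_t = int_0^t (6 * X_s)^2 ds. Taking expectation inside the integral: E[<X>_t] = 6^2 * int_0^t E[X_s^2] ds. For GBM, E[X_s^2] = x_0^2 * exp((2 mu + sigma^2) s). Integrating:
  E[<X>_t] = 6^2 * 5^2 * (exp((2*(2/3) + 6^2) t) - 1) / (2*(2/3) + 6^2)
           = 6^2 * 5^2 * (exp((112/3) t) - 1) / (112/3) = 675*exp(112*t/3)/28 - 675/28.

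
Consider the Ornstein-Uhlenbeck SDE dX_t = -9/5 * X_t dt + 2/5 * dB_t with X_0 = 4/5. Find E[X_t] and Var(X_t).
E[X_t] = 4*exp(-9*t/5)/5; Var(X_t) = 2/45 - 2*exp(-18*t/5)/45

The OU SDE dX = -theta X dt + sigma dB admits the integrating factor exp(theta t): d(exp(theta t) X_t) = sigma exp(theta t) dB_t. Integrating from 0 to t:
  X_t = x_0 * exp(-theta t) + sigma * int_0^t exp(-theta (t-s)) dB_s.
The Itô integral has mean 0 and (by the Itô isometry) variance sigma^2 * int_0^t exp(-2 theta (t - s)) ds = sigma^2 * (1 - exp(-2 theta t)) / (2 theta).
With theta = 9/5, sigma = 2/5, x_0 = 4/5:
  E[X_t] = 4/5 * exp(-9/5 t) = 4*exp(-9*t/5)/5
  Var(X_t) = (2/5)^2 * (1 - exp(-2*9/5 t)) / (2 * 9/5) = 2/45 - 2*exp(-18*t/5)/45.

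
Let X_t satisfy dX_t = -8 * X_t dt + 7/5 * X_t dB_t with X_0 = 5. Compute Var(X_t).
Var(X_t) = (25*exp(49*t/25) - 25)*exp(-16*t)

For GBM dX = mu X dt + sigma X dB with X_0 = x_0, apply Itô to Y = log X: dY = (mu - sigma^2/2) dt + sigma dB, so Y_t = log(x_0) + (mu - sigma^2/2) t + sigma B_t and hence X_t = x_0 * exp((mu - sigma^2/2) t + sigma B_t).
With mu = -8, sigma = 7/5, x_0 = 5, this gives:
  X_t = 5 * exp((-449/50) * t + (7/5) * B_t).
Since sigma*B_t ~ Normal(0, sigma^2 t), E[exp(sigma*B_t)] = exp(sigma^2 t / 2); so E[X_t] = x_0 * exp((mu - sigma^2/2) t) * exp(sigma^2 t / 2) = x_0 * exp(mu t) = 5*exp(-8*t).
Var(X_t) = E[X_t^2] - (E[X_t])^2 = x_0^2 * exp(2 mu t) * (exp(sigma^2 t) - 1) = (25*exp(49*t/25) - 25)*exp(-16*t).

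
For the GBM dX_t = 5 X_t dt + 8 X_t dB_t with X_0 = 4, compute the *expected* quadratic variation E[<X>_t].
E[<X>_t] = 512*exp(74*t)/37 - 512/37

<X>_t = int_0^t (8 * X_s)^2 ds. Taking expectation inside the integral: E[<X>_t] = 8^2 * int_0^t E[X_s^2] ds. For GBM, E[X_s^2] = x_0^2 * exp((2 mu + sigma^2) s). Integrating:
  E[<X>_t] = 8^2 * 4^2 * (exp((2*5 + 8^2) t) - 1) / (2*5 + 8^2)
           = 8^2 * 4^2 * (exp(74 t) - 1) / 74 = 512*exp(74*t)/37 - 512/37.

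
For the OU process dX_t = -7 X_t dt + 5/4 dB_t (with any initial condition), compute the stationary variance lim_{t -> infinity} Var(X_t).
lim Var(X_t) = 25/224

The OU SDE dX = -theta X dt + sigma dB admits the integrating factor exp(theta t): d(exp(theta t) X_t) = sigma exp(theta t) dB_t. Integrating from 0 to t gives X_t = x_0 * exp(-theta t) + sigma * int_0^t exp(-theta (t-s)) dB_s for any initial x_0. The Itô integral has variance (by the Itô isometry) sigma^2 * int_0^t exp(-2 theta (t - s)) ds = sigma^2 * (1 - exp(-2 theta t)) / (2 theta), independent of x_0.
With theta = 7, sigma = 5/4:
  Var(X_t) = (5/4)^2 * (1 - exp(-2*7 t)) / (2 * 7) = 25/224 - 25*exp(-14*t)/224.
As t -> infinity, exp(-2*7 t) -> 0, so the stationary variance is sigma^2 / (2 theta) = 25/224.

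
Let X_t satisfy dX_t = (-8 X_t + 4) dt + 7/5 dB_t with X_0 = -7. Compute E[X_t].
E[X_t] = 1/2 - 15*exp(-8*t)/2

Taking expectations and using E[dB_t] = 0, the mean m(t) = E[X_t] satisfies the ODE m'(t) = a m(t) + b with m(0) = x_0. With a = -8, b = 4, x_0 = -7, the solution is
  m(t) = x_0 * exp(a t) + (b/a) * (exp(a t) - 1)
       = (-7) * exp((-8) t) + (4/(-8)) * (exp((-8) t) - 1)
       = 1/2 - 15*exp(-8*t)/2.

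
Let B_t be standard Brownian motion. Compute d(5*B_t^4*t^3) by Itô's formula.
d(5*B_t^4*t^3) = (15*B_t^2*t^2*(B_t^2 + 2*t)) dt + (20*B_t^3*t^3) dB_t

Itô's formula for f(t, x): d f(t, B_t) = (f_t + (1/2) f_xx) dt + f_x dB_t. Compute partials of f(t, x) = 5*t^3*x^4:
  f_t(t,x)  = 15*t^2*x^4
  f_x(t,x)  = 20*t^3*x^3
  f_xx(t,x) = 60*t^3*x^2
Assemble drift = f_t + (1/2) f_xx = 15*t^2*x^2*(2*t + x^2) and diffusion = f_x = 20*t^3*x^3. Substituting x = B_t:
  d(5*B_t^4*t^3) = (15*B_t^2*t^2*(B_t^2 + 2*t)) dt + (20*B_t^3*t^3) dB_t.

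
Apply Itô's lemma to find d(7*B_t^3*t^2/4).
d(7*B_t^3*t^2/4) = (7*B_t*t*(2*B_t^2 + 3*t)/4) dt + (21*B_t^2*t^2/4) dB_t

Itô's formula for f(t, x): d f(t, B_t) = (f_t + (1/2) f_xx) dt + f_x dB_t. Compute partials of f(t, x) = 7*t^2*x^3/4:
  f_t(t,x)  = 7*t*x^3/2
  f_x(t,x)  = 21*t^2*x^2/4
  f_xx(t,x) = 21*t^2*x/2
Assemble drift = f_t + (1/2) f_xx = 7*t*x*(3*t + 2*x^2)/4 and diffusion = f_x = 21*t^2*x^2/4. Substituting x = B_t:
  d(7*B_t^3*t^2/4) = (7*B_t*t*(2*B_t^2 + 3*t)/4) dt + (21*B_t^2*t^2/4) dB_t.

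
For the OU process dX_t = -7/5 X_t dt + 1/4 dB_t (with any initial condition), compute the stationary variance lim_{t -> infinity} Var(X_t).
lim Var(X_t) = 5/224

The OU SDE dX = -theta X dt + sigma dB admits the integrating factor exp(theta t): d(exp(theta t) X_t) = sigma exp(theta t) dB_t. Integrating from 0 to t gives X_t = x_0 * exp(-theta t) + sigma * int_0^t exp(-theta (t-s)) dB_s for any initial x_0. The Itô integral has variance (by the Itô isometry) sigma^2 * int_0^t exp(-2 theta (t - s)) ds = sigma^2 * (1 - exp(-2 theta t)) / (2 theta), independent of x_0.
With theta = 7/5, sigma = 1/4:
  Var(X_t) = (1/4)^2 * (1 - exp(-2*7/5 t)) / (2 * 7/5) = 5/224 - 5*exp(-14*t/5)/224.
As t -> infinity, exp(-2*7/5 t) -> 0, so the stationary variance is sigma^2 / (2 theta) = 5/224.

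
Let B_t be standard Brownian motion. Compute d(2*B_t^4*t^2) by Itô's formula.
d(2*B_t^4*t^2) = (4*B_t^2*t*(B_t^2 + 3*t)) dt + (8*B_t^3*t^2) dB_t

Itô's formula for f(t, x): d f(t, B_t) = (f_t + (1/2) f_xx) dt + f_x dB_t. Compute partials of f(t, x) = 2*t^2*x^4:
  f_t(t,x)  = 4*t*x^4
  f_x(t,x)  = 8*t^2*x^3
  f_xx(t,x) = 24*t^2*x^2
Assemble drift = f_t + (1/2) f_xx = 4*t*x^2*(3*t + x^2) and diffusion = f_x = 8*t^2*x^3. Substituting x = B_t:
  d(2*B_t^4*t^2) = (4*B_t^2*t*(B_t^2 + 3*t)) dt + (8*B_t^3*t^2) dB_t.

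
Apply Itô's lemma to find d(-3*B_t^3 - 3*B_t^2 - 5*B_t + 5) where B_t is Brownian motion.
d(-3*B_t^3 - 3*B_t^2 - 5*B_t + 5) = (-9*B_t - 3) dt + (-9*B_t^2 - 6*B_t - 5) dB_t

Itô's formula for f(B_t) gives d f(B_t) = f'(B_t) dB_t + (1/2) f''(B_t) dt. Compute derivatives of f(x) = -3*x^3 - 3*x^2 - 5*x + 5:
  f'(x)  = -9*x^2 - 6*x - 5
  f''(x) = -18*x - 6
Substitute x = B_t and multiply the f'' term by 1/2:
  drift     = (1/2) * (-18*x - 6) evaluated at B_t = -9*B_t - 3
  diffusion = (-9*x^2 - 6*x - 5) evaluated at B_t = -9*B_t^2 - 6*B_t - 5
Therefore d(-3*B_t^3 - 3*B_t^2 - 5*B_t + 5) = (-9*B_t - 3) dt + (-9*B_t^2 - 6*B_t - 5) dB_t.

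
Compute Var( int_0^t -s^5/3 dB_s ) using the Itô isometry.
Var = t^11/99

The Itô integral of a deterministic integrand f(s) has mean 0 because each increment f(s) * (B_{s+ds} - B_s) has mean 0. By the Itô isometry:
  Var( int_0^t f(s) dB_s ) = E[ (int_0^t f(s) dB_s)^2 ] = int_0^t f(s)^2 ds.
Here f(s) = -s^5/3, so f(s)^2 = s^10/9. Integrate:
  int_0^t (s^10/9) ds = t^11/99.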